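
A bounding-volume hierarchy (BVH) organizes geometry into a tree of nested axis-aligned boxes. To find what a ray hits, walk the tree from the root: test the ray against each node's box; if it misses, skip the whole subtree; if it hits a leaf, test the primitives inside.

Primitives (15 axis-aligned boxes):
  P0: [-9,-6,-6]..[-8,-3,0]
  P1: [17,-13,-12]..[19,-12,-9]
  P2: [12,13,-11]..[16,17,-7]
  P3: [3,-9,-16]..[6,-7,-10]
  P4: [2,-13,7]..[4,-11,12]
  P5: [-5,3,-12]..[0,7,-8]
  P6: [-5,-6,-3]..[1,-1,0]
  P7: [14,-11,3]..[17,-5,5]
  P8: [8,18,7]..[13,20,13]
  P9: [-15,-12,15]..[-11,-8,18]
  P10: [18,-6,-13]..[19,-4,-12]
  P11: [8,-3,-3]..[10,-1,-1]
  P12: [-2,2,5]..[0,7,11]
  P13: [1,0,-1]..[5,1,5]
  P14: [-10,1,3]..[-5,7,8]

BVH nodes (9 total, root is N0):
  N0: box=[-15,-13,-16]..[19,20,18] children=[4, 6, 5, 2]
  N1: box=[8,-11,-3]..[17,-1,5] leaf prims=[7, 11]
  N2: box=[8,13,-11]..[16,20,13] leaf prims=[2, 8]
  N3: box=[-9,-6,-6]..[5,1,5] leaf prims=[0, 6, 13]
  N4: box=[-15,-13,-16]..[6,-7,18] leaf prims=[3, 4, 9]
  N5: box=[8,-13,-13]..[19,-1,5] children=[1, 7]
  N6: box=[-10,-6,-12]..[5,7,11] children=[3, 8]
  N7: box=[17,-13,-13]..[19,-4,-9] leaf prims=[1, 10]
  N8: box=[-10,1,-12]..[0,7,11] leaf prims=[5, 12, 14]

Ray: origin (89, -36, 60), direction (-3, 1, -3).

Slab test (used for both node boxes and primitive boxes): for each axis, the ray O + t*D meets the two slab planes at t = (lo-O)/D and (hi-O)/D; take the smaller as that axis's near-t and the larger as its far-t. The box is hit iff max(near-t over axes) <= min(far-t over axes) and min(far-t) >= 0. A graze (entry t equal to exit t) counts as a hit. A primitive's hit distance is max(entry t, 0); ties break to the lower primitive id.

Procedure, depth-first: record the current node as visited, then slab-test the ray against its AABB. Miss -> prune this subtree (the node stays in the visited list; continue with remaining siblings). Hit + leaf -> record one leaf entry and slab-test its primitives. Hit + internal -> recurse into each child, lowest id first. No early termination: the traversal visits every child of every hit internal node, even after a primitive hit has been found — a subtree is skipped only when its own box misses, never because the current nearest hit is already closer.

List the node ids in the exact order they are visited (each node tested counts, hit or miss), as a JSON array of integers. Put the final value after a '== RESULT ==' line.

Walk:
N0 x:[70/3,104/3] y:[23,56] z:[14,76/3] -> hit [70/3,76/3], descend [2, 4, 5, 6]
  N2 x:[73/3,27] y:[49,56] z:[47/3,71/3] -> miss, prune
  N4 x:[83/3,104/3] y:[23,29] z:[14,76/3] -> miss, prune
  N5 x:[70/3,27] y:[23,35] z:[55/3,73/3] -> hit [70/3,73/3], descend [1, 7]
    N1 x:[24,27] y:[25,35] z:[55/3,21] -> miss, prune
    N7 x:[70/3,24] y:[23,32] z:[23,73/3] -> hit [70/3,24] leaf, test {P1@t=70/3, P10(miss)}
  N6 x:[28,33] y:[30,43] z:[49/3,24] -> miss, prune

order=[0, 2, 4, 5, 1, 7, 6]  |boxes|=7  |leaves|=1  hit=P1

== RESULT ==
[0, 2, 4, 5, 1, 7, 6]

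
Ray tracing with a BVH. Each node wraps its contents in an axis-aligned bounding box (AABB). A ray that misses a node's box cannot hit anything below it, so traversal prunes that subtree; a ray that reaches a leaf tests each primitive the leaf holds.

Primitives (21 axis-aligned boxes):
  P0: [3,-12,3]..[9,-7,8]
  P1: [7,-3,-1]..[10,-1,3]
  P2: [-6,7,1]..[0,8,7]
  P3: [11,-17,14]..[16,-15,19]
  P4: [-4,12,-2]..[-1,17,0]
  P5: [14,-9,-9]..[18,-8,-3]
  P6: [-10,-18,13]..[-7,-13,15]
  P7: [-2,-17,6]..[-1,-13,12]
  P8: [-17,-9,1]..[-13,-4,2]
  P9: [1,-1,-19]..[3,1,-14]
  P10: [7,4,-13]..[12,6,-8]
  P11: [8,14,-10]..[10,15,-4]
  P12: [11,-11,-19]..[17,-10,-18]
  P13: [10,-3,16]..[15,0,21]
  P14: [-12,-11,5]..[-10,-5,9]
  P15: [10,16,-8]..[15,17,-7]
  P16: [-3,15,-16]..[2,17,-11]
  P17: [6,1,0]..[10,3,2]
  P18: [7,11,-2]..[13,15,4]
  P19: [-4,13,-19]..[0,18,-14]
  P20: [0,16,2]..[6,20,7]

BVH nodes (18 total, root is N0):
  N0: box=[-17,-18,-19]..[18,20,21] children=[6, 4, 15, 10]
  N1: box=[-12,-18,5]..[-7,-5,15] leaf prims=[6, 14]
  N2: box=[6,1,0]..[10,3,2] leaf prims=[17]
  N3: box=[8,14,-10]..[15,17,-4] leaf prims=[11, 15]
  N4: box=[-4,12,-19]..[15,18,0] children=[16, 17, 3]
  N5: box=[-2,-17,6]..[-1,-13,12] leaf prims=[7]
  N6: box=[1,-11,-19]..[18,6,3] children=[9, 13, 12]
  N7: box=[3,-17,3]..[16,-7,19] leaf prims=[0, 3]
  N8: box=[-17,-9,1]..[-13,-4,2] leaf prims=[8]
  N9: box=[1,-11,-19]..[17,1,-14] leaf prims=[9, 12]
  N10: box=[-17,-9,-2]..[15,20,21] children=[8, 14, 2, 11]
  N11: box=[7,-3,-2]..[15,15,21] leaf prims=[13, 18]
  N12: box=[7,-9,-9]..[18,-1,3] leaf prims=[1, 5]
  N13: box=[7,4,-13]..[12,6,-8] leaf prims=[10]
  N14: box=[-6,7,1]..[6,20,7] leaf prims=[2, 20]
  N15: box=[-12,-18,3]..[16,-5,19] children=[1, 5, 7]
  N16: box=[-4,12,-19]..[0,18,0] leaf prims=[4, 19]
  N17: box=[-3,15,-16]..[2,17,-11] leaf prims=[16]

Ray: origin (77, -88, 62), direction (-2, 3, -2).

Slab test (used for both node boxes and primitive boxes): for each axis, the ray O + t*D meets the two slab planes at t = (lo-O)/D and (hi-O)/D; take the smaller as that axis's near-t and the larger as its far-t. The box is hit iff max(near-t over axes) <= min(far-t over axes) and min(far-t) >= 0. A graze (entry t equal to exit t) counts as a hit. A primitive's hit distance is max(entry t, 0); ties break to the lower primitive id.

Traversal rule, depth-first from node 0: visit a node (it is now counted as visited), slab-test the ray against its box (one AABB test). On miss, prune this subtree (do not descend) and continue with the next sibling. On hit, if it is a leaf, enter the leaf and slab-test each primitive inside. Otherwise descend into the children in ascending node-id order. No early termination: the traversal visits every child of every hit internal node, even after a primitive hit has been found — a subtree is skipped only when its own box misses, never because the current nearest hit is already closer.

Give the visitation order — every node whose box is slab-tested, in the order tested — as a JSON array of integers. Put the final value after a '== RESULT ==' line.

Trace the traversal:
N0 x:[59/2,47] y:[70/3,36] z:[41/2,81/2] -> hit [59/2,36], descend [4, 6, 10, 15]
  N4 x:[31,81/2] y:[100/3,106/3] z:[31,81/2] -> hit [100/3,106/3], descend [3, 16, 17]
    N3 x:[31,69/2] y:[34,35] z:[33,36] -> hit [34,69/2] leaf, test {P11@t=34, P15(miss)}
    N16 x:[77/2,81/2] y:[100/3,106/3] z:[31,81/2] -> miss, prune
    N17 x:[75/2,40] y:[103/3,35] z:[73/2,39] -> miss, prune
  N6 x:[59/2,38] y:[77/3,94/3] z:[59/2,81/2] -> hit [59/2,94/3], descend [9, 12, 13]
    N9 x:[30,38] y:[77/3,89/3] z:[38,81/2] -> miss, prune
    N12 x:[59/2,35] y:[79/3,29] z:[59/2,71/2] -> miss, prune
    N13 x:[65/2,35] y:[92/3,94/3] z:[35,75/2] -> miss, prune
  N10 x:[31,47] y:[79/3,36] z:[41/2,32] -> hit [31,32], descend [2, 8, 11, 14]
    N2 x:[67/2,71/2] y:[89/3,91/3] z:[30,31] -> miss, prune
    N8 x:[45,47] y:[79/3,28] z:[30,61/2] -> miss, prune
    N11 x:[31,35] y:[85/3,103/3] z:[41/2,32] -> hit [31,32] leaf, test {P13(miss), P18(miss)}
    N14 x:[71/2,83/2] y:[95/3,36] z:[55/2,61/2] -> miss, prune
  N15 x:[61/2,89/2] y:[70/3,83/3] z:[43/2,59/2] -> miss, prune

Summary -> nodes [0, 4, 3, 16, 17, 6, 9, 12, 13, 10, 2, 8, 11, 14, 15]; box-tests=15; leaf-entries=2; first=P11

== RESULT ==
[0, 4, 3, 16, 17, 6, 9, 12, 13, 10, 2, 8, 11, 14, 15]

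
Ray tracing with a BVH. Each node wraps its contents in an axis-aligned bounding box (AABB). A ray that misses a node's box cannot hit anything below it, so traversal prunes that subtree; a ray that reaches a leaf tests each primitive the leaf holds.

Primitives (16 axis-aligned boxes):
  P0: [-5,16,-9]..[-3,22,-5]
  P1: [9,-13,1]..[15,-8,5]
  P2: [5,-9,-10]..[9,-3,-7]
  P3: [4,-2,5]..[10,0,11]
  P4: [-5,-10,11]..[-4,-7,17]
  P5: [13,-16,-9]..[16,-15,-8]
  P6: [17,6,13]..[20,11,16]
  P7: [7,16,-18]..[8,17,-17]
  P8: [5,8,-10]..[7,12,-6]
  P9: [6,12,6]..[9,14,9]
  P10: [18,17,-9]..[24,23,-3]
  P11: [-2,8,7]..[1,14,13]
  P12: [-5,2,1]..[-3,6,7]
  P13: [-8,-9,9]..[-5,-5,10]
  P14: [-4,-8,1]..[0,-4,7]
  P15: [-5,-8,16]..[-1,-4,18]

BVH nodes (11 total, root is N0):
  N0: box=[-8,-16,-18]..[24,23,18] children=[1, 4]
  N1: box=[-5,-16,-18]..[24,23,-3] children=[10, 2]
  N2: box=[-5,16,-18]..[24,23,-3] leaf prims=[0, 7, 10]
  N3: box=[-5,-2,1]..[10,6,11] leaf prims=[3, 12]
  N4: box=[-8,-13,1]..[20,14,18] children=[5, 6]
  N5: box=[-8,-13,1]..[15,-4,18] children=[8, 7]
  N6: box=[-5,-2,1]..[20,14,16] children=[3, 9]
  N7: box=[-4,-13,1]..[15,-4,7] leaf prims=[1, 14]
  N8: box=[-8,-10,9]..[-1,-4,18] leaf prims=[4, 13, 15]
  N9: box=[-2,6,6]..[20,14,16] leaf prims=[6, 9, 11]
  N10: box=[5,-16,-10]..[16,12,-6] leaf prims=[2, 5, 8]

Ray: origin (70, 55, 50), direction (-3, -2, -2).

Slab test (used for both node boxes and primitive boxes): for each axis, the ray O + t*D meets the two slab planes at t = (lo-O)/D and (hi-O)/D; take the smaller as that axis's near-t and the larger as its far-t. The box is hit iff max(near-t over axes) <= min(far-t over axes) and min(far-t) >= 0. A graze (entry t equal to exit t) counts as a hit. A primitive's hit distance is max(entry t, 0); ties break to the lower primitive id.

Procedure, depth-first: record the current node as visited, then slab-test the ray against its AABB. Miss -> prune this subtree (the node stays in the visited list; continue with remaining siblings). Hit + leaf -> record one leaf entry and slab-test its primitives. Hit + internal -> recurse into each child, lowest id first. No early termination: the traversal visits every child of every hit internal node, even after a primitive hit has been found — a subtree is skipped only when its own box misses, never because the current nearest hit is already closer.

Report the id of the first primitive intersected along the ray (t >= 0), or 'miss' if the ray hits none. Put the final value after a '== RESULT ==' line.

Trace the traversal:
N0 x:[46/3,26] y:[16,71/2] z:[16,34] -> hit [16,26], descend [1, 4]
  N1 x:[46/3,25] y:[16,71/2] z:[53/2,34] -> miss, prune
  N4 x:[50/3,26] y:[41/2,34] z:[16,49/2] -> hit [41/2,49/2], descend [5, 6]
    N5 x:[55/3,26] y:[59/2,34] z:[16,49/2] -> miss, prune
    N6 x:[50/3,25] y:[41/2,57/2] z:[17,49/2] -> hit [41/2,49/2], descend [3, 9]
      N3 x:[20,25] y:[49/2,57/2] z:[39/2,49/2] -> hit [49/2,49/2] leaf, test {P3(miss), P12@t=49/2}
      N9 x:[50/3,24] y:[41/2,49/2] z:[17,22] -> hit [41/2,22] leaf, test {P6(miss), P9@t=41/2, P11(miss)}

Visited [0, 1, 4, 5, 6, 3, 9]. Tests: 7 box, 2 leaf. Nearest: P9.

== RESULT ==
9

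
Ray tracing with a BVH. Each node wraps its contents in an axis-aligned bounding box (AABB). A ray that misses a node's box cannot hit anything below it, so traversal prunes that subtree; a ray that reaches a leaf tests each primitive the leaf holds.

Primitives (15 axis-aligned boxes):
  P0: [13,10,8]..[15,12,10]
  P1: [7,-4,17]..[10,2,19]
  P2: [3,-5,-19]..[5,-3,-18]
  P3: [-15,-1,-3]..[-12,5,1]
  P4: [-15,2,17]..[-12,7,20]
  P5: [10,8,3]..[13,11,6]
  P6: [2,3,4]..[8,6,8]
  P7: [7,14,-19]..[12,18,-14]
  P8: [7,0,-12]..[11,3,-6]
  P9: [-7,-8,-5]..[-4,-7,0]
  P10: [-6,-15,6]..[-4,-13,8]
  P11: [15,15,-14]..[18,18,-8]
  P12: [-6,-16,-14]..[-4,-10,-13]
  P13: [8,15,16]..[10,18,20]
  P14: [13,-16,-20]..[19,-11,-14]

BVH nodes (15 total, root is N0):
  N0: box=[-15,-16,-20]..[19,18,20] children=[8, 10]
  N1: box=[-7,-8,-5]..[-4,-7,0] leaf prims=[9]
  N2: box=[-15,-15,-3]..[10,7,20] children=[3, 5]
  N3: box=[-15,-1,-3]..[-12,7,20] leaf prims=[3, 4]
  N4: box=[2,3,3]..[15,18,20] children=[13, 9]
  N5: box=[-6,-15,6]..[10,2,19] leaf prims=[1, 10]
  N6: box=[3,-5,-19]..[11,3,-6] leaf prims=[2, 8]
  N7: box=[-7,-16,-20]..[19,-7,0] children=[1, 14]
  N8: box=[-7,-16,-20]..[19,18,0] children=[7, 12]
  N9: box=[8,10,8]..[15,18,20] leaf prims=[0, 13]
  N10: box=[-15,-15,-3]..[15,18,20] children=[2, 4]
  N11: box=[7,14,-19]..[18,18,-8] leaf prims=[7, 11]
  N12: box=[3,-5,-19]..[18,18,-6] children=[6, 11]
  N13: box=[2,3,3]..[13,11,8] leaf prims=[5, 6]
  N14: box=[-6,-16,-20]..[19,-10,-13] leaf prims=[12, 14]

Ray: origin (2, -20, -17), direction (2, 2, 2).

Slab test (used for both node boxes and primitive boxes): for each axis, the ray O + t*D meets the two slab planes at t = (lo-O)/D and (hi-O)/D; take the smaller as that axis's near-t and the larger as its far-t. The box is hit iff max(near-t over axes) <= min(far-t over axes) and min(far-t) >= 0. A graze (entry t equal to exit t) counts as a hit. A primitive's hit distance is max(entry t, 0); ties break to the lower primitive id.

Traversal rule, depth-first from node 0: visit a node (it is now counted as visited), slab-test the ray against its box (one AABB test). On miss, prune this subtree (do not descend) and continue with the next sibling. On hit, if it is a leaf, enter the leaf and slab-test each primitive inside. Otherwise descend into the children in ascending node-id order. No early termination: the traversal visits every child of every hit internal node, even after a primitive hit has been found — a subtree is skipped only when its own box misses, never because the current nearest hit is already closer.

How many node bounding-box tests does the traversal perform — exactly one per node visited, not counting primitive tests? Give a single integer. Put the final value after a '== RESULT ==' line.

Walk:
N0 x:[-17/2,17/2] y:[2,19] z:[-3/2,37/2] -> hit [2,17/2], descend [8, 10]
  N8 x:[-9/2,17/2] y:[2,19] z:[-3/2,17/2] -> hit [2,17/2], descend [7, 12]
    N7 x:[-9/2,17/2] y:[2,13/2] z:[-3/2,17/2] -> hit [2,13/2], descend [1, 14]
      N1 x:[-9/2,-3] y:[6,13/2] z:[6,17/2] -> miss, prune
      N14 x:[-4,17/2] y:[2,5] z:[-3/2,2] -> hit [2,2] leaf, test {P12(miss), P14(miss)}
    N12 x:[1/2,8] y:[15/2,19] z:[-1,11/2] -> miss, prune
  N10 x:[-17/2,13/2] y:[5/2,19] z:[7,37/2] -> miss, prune

Summary -> nodes [0, 8, 7, 1, 14, 12, 10]; box-tests=7; leaf-entries=1; first=miss

== RESULT ==
7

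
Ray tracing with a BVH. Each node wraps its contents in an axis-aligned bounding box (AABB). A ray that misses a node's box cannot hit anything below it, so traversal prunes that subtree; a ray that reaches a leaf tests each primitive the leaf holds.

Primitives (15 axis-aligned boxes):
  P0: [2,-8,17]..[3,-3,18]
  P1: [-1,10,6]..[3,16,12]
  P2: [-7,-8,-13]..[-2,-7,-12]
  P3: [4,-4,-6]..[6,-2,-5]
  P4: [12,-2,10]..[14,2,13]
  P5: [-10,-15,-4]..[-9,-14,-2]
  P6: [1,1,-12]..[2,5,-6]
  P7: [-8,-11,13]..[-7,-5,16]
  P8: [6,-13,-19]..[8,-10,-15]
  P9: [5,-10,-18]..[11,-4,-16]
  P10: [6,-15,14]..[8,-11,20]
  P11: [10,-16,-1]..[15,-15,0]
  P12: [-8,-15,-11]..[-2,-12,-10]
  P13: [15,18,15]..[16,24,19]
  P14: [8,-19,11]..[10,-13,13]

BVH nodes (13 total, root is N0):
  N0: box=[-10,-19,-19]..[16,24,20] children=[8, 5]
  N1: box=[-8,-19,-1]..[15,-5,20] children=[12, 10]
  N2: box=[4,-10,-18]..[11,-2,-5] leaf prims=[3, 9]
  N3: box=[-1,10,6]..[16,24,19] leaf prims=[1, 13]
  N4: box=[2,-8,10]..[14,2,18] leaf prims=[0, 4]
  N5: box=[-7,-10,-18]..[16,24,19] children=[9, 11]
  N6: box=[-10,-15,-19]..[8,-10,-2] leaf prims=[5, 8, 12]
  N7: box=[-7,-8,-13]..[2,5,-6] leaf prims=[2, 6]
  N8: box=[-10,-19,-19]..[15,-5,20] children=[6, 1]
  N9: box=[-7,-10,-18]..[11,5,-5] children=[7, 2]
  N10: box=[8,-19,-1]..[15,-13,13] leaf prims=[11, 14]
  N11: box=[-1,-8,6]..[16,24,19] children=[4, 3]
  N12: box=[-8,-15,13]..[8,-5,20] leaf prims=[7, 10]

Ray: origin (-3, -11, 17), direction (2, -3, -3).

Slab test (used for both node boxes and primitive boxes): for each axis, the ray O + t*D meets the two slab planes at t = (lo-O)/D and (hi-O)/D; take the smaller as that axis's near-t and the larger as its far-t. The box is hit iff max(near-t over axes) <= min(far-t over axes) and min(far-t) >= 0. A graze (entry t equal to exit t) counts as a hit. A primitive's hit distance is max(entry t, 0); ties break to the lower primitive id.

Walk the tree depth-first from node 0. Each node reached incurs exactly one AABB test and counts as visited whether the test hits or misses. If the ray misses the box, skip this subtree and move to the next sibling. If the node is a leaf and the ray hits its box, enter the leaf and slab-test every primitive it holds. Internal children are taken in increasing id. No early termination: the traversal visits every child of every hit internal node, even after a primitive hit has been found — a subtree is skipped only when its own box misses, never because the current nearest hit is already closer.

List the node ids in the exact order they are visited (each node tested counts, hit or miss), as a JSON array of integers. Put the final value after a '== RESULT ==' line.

Trace the traversal:
N0 x:[-7/2,19/2] y:[-35/3,8/3] z:[-1,12] -> hit [-1,8/3], descend [5, 8]
  N5 x:[-2,19/2] y:[-35/3,-1/3] z:[-2/3,35/3] -> miss, prune
  N8 x:[-7/2,9] y:[-2,8/3] z:[-1,12] -> hit [-1,8/3], descend [1, 6]
    N1 x:[-5/2,9] y:[-2,8/3] z:[-1,6] -> hit [-1,8/3], descend [10, 12]
      N10 x:[11/2,9] y:[2/3,8/3] z:[4/3,6] -> miss, prune
      N12 x:[-5/2,11/2] y:[-2,4/3] z:[-1,4/3] -> hit [-1,4/3] leaf, test {P7(miss), P10(miss)}
    N6 x:[-7/2,11/2] y:[-1/3,4/3] z:[19/3,12] -> miss, prune

order=[0, 5, 8, 1, 10, 12, 6]  |boxes|=7  |leaves|=1  hit=miss

== RESULT ==
[0, 5, 8, 1, 10, 12, 6]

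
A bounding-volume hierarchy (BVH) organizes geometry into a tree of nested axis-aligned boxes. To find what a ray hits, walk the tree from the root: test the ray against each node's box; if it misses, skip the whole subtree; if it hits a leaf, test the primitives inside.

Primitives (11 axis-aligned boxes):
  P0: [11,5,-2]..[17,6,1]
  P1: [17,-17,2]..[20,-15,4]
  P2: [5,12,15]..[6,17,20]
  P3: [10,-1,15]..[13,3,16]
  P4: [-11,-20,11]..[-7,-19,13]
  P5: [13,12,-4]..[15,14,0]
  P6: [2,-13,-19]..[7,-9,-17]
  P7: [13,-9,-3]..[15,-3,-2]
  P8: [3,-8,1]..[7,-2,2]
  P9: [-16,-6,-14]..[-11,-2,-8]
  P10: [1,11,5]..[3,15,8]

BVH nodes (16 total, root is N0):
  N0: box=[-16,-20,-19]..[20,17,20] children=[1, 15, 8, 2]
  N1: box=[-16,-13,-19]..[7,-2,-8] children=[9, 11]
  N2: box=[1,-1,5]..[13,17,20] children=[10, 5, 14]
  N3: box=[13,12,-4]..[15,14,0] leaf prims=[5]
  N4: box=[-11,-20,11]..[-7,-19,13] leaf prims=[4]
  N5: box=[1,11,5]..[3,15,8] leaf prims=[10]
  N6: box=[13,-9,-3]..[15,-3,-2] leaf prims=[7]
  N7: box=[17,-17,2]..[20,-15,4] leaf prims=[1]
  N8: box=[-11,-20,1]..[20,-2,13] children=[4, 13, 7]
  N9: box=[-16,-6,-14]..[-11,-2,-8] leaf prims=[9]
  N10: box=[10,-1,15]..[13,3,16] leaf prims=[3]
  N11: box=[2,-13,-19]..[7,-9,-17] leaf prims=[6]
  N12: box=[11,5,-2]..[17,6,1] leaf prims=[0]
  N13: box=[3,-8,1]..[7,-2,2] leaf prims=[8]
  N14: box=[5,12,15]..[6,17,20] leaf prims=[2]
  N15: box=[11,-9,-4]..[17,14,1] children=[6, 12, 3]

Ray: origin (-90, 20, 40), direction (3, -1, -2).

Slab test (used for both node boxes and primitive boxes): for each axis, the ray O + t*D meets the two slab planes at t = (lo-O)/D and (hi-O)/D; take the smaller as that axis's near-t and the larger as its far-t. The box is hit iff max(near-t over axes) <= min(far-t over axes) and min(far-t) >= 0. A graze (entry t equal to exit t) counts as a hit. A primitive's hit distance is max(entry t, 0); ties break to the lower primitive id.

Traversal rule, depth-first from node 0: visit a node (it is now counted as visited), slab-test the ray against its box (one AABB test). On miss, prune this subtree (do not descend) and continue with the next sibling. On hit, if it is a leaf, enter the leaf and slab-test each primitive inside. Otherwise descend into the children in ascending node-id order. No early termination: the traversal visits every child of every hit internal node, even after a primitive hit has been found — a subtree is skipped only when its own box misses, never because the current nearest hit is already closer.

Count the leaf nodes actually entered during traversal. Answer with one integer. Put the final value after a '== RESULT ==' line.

Traverse from the root:
N0 x:[74/3,110/3] y:[3,40] z:[10,59/2] -> hit [74/3,59/2], descend [1, 2, 8, 15]
  N1 x:[74/3,97/3] y:[22,33] z:[24,59/2] -> hit [74/3,59/2], descend [9, 11]
    N9 x:[74/3,79/3] y:[22,26] z:[24,27] -> hit [74/3,26] leaf, test {P9@t=74/3}
    N11 x:[92/3,97/3] y:[29,33] z:[57/2,59/2] -> miss, prune
  N2 x:[91/3,103/3] y:[3,21] z:[10,35/2] -> miss, prune
  N8 x:[79/3,110/3] y:[22,40] z:[27/2,39/2] -> miss, prune
  N15 x:[101/3,107/3] y:[6,29] z:[39/2,22] -> miss, prune

Summary -> nodes [0, 1, 9, 11, 2, 8, 15]; box-tests=7; leaf-entries=1; first=P9

== RESULT ==
1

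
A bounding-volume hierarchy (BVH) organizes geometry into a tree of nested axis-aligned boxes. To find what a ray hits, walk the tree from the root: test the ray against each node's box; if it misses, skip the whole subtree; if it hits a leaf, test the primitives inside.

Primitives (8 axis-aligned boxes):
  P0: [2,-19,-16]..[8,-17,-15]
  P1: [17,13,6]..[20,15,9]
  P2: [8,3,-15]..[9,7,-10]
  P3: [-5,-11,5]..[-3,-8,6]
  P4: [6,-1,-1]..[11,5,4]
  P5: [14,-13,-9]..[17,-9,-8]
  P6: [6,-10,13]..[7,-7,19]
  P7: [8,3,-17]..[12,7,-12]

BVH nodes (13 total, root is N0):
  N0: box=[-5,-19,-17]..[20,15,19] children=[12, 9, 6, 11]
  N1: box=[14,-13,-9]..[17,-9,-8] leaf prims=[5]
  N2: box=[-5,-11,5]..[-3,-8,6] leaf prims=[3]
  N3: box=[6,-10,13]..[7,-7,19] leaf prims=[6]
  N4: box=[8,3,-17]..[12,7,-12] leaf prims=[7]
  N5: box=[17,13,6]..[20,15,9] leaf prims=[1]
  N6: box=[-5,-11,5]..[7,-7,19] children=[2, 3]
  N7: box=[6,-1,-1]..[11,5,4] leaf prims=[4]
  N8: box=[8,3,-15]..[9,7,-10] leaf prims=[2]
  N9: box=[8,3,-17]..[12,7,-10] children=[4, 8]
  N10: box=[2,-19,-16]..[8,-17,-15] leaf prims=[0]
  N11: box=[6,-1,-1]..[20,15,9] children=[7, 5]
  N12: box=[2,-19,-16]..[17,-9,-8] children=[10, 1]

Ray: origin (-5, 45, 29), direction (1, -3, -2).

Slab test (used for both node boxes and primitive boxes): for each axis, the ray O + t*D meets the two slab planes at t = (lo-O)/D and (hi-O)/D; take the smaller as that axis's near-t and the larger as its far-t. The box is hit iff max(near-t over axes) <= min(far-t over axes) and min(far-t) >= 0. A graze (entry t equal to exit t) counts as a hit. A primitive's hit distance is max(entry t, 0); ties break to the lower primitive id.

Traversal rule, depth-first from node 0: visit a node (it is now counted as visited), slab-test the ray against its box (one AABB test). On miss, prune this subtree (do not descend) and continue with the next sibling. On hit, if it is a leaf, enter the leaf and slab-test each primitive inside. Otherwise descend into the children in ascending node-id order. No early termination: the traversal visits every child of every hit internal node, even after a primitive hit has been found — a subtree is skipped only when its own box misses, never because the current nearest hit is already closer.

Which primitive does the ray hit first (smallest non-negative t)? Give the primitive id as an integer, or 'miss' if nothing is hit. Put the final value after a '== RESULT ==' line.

Trace the traversal:
N0 x:[0,25] y:[10,64/3] z:[5,23] -> hit [10,64/3], descend [6, 9, 11, 12]
  N6 x:[0,12] y:[52/3,56/3] z:[5,12] -> miss, prune
  N9 x:[13,17] y:[38/3,14] z:[39/2,23] -> miss, prune
  N11 x:[11,25] y:[10,46/3] z:[10,15] -> hit [11,15], descend [5, 7]
    N5 x:[22,25] y:[10,32/3] z:[10,23/2] -> miss, prune
    N7 x:[11,16] y:[40/3,46/3] z:[25/2,15] -> hit [40/3,15] leaf, test {P4@t=40/3}
  N12 x:[7,22] y:[18,64/3] z:[37/2,45/2] -> hit [37/2,64/3], descend [1, 10]
    N1 x:[19,22] y:[18,58/3] z:[37/2,19] -> hit [19,19] leaf, test {P5@t=19}
    N10 x:[7,13] y:[62/3,64/3] z:[22,45/2] -> miss, prune

order=[0, 6, 9, 11, 5, 7, 12, 1, 10]  |boxes|=9  |leaves|=2  hit=P4

== RESULT ==
4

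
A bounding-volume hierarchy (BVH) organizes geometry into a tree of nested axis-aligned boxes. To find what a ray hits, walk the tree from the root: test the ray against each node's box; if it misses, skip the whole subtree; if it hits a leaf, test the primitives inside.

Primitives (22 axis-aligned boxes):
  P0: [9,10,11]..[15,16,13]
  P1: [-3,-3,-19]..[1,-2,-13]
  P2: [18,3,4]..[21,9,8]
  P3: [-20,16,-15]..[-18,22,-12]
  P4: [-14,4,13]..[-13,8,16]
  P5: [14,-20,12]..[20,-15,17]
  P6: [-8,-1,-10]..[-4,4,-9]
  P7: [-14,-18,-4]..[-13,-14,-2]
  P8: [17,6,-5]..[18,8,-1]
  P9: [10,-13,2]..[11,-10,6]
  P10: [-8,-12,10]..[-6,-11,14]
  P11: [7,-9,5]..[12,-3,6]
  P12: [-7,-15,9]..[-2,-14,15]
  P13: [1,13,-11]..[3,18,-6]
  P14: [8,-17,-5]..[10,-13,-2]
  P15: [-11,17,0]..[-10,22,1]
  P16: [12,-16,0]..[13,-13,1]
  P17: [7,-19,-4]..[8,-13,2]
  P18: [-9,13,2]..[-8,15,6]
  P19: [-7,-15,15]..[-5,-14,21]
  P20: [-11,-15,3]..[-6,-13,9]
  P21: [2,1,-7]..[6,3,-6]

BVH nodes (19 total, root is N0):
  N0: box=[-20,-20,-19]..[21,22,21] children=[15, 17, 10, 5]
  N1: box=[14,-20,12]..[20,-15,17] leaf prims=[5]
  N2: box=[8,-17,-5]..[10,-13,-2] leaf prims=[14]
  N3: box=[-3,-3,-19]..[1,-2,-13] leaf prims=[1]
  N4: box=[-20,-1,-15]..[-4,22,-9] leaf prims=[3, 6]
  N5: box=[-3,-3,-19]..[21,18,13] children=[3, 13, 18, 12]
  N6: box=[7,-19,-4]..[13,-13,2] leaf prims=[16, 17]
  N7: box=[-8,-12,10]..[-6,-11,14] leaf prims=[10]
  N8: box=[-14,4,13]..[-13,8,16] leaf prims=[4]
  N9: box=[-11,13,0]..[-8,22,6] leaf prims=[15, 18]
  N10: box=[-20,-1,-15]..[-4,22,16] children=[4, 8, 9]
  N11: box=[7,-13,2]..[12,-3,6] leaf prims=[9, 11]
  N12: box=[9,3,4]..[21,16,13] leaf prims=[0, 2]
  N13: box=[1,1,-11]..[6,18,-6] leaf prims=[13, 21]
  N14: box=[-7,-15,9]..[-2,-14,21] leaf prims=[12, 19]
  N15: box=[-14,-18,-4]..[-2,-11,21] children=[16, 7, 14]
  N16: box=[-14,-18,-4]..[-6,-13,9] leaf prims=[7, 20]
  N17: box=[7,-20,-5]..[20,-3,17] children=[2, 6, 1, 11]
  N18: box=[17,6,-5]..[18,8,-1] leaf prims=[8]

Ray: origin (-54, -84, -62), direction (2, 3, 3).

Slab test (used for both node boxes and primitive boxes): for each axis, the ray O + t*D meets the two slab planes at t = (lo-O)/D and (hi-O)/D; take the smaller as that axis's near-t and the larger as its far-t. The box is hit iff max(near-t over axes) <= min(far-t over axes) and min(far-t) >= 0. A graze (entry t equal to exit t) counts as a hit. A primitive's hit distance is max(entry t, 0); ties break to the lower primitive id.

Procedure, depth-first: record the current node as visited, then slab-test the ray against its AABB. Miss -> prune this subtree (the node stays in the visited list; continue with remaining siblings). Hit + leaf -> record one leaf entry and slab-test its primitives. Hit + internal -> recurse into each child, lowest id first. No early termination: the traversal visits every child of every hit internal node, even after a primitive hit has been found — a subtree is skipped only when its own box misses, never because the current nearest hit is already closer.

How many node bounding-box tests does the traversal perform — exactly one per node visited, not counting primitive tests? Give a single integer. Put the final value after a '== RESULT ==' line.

Traverse from the root:
N0 x:[17,75/2] y:[64/3,106/3] z:[43/3,83/3] -> hit [64/3,83/3], descend [5, 10, 15, 17]
  N5 x:[51/2,75/2] y:[27,34] z:[43/3,25] -> miss, prune
  N10 x:[17,25] y:[83/3,106/3] z:[47/3,26] -> miss, prune
  N15 x:[20,26] y:[22,73/3] z:[58/3,83/3] -> hit [22,73/3], descend [7, 14, 16]
    N7 x:[23,24] y:[24,73/3] z:[24,76/3] -> hit [24,24] leaf, test {P10@t=24}
    N14 x:[47/2,26] y:[23,70/3] z:[71/3,83/3] -> miss, prune
    N16 x:[20,24] y:[22,71/3] z:[58/3,71/3] -> hit [22,71/3] leaf, test {P7(miss), P20@t=23}
  N17 x:[61/2,37] y:[64/3,27] z:[19,79/3] -> miss, prune

Summary -> nodes [0, 5, 10, 15, 7, 14, 16, 17]; box-tests=8; leaf-entries=2; first=P20

== RESULT ==
8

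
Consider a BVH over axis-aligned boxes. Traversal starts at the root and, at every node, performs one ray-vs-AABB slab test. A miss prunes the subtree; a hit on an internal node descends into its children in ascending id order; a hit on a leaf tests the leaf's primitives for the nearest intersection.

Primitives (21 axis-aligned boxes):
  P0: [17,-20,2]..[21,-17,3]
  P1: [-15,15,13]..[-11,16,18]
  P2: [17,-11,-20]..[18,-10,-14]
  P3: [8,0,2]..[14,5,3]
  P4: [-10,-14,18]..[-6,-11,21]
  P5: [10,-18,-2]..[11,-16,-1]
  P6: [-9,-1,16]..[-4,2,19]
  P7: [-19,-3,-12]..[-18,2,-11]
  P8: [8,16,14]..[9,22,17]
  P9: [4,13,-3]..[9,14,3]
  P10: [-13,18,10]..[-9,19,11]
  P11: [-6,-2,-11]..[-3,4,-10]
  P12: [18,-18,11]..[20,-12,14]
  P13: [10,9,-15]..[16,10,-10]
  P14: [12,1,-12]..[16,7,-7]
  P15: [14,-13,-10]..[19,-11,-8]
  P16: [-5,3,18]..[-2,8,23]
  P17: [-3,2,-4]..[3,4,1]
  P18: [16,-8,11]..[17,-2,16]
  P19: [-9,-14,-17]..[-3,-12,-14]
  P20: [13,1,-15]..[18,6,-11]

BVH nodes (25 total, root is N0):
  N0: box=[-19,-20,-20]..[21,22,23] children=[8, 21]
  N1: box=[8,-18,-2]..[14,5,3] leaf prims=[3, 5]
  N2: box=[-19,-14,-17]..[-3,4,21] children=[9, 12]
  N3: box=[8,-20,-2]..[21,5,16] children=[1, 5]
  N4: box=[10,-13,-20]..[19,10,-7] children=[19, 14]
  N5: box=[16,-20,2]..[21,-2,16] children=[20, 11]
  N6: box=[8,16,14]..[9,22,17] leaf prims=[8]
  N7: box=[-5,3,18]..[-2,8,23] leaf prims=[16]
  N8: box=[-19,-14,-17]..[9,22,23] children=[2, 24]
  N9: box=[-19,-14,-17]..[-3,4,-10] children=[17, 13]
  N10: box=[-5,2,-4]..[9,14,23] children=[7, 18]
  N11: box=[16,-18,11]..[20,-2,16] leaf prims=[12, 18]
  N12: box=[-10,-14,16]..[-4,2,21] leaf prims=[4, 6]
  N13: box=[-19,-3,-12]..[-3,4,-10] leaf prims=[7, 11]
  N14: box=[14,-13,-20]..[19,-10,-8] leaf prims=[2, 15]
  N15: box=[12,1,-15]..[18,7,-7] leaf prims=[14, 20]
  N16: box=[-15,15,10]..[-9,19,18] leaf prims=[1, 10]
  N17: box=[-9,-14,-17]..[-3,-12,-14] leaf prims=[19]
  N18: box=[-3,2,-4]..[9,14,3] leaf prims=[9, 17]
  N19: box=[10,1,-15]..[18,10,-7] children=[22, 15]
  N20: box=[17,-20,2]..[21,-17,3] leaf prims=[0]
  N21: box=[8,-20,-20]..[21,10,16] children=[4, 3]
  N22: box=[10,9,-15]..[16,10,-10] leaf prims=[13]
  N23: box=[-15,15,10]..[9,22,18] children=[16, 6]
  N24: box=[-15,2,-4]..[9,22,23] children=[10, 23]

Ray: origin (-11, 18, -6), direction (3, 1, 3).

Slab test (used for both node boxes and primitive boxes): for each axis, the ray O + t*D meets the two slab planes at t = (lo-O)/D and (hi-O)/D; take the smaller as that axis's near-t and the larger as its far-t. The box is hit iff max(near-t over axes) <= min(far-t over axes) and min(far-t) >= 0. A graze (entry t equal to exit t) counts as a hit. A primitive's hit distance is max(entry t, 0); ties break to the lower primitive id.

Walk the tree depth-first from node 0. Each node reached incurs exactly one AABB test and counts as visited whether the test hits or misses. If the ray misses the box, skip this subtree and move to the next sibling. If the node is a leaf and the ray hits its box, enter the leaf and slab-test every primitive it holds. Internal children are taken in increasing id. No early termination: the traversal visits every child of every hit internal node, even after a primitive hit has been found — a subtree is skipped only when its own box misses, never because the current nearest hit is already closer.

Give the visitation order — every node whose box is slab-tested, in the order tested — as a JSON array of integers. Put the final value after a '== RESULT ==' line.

Walk:
N0 x:[-8/3,32/3] y:[-38,4] z:[-14/3,29/3] -> hit [-8/3,4], descend [8, 21]
  N8 x:[-8/3,20/3] y:[-32,4] z:[-11/3,29/3] -> hit [-8/3,4], descend [2, 24]
    N2 x:[-8/3,8/3] y:[-32,-14] z:[-11/3,9] -> miss, prune
    N24 x:[-4/3,20/3] y:[-16,4] z:[2/3,29/3] -> hit [2/3,4], descend [10, 23]
      N10 x:[2,20/3] y:[-16,-4] z:[2/3,29/3] -> miss, prune
      N23 x:[-4/3,20/3] y:[-3,4] z:[16/3,8] -> miss, prune
  N21 x:[19/3,32/3] y:[-38,-8] z:[-14/3,22/3] -> miss, prune

Summary -> nodes [0, 8, 2, 24, 10, 23, 21]; box-tests=7; leaf-entries=0; first=miss

== RESULT ==
[0, 8, 2, 24, 10, 23, 21]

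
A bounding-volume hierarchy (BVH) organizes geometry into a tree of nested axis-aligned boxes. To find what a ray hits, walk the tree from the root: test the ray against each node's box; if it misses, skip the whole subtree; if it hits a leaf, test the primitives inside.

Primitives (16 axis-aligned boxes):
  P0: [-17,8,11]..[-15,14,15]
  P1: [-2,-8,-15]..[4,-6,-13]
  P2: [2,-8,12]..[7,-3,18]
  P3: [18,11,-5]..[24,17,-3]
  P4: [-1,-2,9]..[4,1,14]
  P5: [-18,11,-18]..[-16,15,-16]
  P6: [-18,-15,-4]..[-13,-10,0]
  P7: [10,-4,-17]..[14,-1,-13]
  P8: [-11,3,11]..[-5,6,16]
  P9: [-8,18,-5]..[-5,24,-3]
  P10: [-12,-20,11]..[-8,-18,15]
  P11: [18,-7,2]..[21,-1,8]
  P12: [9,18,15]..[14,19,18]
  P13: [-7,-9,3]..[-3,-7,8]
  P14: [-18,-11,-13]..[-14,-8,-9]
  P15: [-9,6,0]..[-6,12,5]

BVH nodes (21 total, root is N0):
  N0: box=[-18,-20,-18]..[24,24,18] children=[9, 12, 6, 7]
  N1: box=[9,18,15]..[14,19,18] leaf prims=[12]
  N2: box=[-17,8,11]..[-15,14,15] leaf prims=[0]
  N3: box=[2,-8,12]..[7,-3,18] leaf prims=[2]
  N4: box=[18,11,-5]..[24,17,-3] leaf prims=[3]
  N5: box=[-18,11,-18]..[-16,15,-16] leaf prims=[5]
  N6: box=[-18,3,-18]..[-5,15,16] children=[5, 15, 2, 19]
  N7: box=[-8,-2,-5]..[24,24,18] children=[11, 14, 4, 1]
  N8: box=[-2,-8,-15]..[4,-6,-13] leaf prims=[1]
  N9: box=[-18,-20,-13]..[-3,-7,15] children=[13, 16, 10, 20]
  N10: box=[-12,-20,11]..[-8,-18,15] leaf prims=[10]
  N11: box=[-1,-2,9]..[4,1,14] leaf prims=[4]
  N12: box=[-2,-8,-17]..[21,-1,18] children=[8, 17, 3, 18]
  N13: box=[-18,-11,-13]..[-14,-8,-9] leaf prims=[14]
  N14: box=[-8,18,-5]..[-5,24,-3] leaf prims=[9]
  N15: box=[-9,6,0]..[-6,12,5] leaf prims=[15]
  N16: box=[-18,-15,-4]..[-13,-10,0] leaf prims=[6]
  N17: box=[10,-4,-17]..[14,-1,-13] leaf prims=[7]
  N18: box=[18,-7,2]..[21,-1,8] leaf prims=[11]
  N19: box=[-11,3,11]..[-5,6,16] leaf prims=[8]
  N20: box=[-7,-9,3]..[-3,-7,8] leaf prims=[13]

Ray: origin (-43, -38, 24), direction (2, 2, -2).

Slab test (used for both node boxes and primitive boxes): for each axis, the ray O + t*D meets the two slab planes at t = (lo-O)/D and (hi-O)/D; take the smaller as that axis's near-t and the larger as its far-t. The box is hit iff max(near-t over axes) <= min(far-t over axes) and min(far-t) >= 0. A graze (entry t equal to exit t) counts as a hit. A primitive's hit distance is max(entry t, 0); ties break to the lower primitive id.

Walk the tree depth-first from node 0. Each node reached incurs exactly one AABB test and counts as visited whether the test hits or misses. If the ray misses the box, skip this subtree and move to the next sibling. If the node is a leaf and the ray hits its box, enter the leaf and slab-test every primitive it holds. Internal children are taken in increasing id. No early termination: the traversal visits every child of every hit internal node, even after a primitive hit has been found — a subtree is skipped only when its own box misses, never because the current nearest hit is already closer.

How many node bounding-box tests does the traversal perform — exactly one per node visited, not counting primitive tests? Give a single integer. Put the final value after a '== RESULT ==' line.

Trace the traversal:
N0 x:[25/2,67/2] y:[9,31] z:[3,21] -> hit [25/2,21], descend [6, 7, 9, 12]
  N6 x:[25/2,19] y:[41/2,53/2] z:[4,21] -> miss, prune
  N7 x:[35/2,67/2] y:[18,31] z:[3,29/2] -> miss, prune
  N9 x:[25/2,20] y:[9,31/2] z:[9/2,37/2] -> hit [25/2,31/2], descend [10, 13, 16, 20]
    N10 x:[31/2,35/2] y:[9,10] z:[9/2,13/2] -> miss, prune
    N13 x:[25/2,29/2] y:[27/2,15] z:[33/2,37/2] -> miss, prune
    N16 x:[25/2,15] y:[23/2,14] z:[12,14] -> hit [25/2,14] leaf, test {P6@t=25/2}
    N20 x:[18,20] y:[29/2,31/2] z:[8,21/2] -> miss, prune
  N12 x:[41/2,32] y:[15,37/2] z:[3,41/2] -> miss, prune

Summary -> nodes [0, 6, 7, 9, 10, 13, 16, 20, 12]; box-tests=9; leaf-entries=1; first=P6

== RESULT ==
9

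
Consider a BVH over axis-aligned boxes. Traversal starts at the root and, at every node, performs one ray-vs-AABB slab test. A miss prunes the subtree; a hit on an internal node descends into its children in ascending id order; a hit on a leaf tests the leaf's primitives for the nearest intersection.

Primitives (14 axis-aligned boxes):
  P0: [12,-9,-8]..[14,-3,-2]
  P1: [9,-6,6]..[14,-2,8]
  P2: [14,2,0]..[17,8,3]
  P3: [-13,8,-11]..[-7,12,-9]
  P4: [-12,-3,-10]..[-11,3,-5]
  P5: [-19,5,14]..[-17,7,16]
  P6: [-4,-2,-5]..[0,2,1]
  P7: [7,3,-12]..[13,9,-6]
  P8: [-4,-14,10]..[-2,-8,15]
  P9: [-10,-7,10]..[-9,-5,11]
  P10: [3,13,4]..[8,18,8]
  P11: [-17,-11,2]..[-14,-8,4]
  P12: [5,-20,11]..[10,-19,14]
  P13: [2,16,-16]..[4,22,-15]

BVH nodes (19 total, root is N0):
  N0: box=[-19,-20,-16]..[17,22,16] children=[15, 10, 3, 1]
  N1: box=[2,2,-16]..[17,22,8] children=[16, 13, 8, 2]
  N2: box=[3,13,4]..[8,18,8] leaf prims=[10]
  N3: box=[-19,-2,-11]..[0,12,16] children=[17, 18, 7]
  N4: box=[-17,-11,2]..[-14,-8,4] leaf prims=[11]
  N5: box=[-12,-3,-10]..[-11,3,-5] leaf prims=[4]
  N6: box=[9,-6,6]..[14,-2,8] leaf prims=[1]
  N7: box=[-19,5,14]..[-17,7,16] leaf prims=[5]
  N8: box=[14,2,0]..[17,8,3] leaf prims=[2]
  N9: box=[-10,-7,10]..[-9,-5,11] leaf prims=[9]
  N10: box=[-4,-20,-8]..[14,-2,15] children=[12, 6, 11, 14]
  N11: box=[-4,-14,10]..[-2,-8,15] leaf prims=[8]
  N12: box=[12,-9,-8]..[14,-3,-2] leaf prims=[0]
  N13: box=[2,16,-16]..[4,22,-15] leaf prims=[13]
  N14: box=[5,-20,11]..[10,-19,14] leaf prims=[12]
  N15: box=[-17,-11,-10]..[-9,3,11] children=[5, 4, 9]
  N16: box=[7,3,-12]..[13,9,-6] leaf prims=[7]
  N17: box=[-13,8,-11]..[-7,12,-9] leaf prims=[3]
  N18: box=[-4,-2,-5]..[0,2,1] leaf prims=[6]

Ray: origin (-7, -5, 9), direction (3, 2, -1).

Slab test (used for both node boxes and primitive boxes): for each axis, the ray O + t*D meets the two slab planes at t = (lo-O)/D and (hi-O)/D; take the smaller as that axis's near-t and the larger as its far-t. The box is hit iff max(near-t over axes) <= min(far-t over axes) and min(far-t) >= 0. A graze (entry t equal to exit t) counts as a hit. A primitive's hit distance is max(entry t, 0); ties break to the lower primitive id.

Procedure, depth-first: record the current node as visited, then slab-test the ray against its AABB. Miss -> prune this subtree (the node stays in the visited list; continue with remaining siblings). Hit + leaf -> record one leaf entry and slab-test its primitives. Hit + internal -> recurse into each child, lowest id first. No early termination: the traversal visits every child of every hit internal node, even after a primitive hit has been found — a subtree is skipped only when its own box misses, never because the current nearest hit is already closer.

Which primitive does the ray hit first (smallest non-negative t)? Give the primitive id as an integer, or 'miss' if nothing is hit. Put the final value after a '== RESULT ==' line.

Trace the traversal:
N0 x:[-4,8] y:[-15/2,27/2] z:[-7,25] -> hit [-4,8], descend [1, 3, 10, 15]
  N1 x:[3,8] y:[7/2,27/2] z:[1,25] -> hit [7/2,8], descend [2, 8, 13, 16]
    N2 x:[10/3,5] y:[9,23/2] z:[1,5] -> miss, prune
    N8 x:[7,8] y:[7/2,13/2] z:[6,9] -> miss, prune
    N13 x:[3,11/3] y:[21/2,27/2] z:[24,25] -> miss, prune
    N16 x:[14/3,20/3] y:[4,7] z:[15,21] -> miss, prune
  N3 x:[-4,7/3] y:[3/2,17/2] z:[-7,20] -> hit [3/2,7/3], descend [7, 17, 18]
    N7 x:[-4,-10/3] y:[5,6] z:[-7,-5] -> miss, prune
    N17 x:[-2,0] y:[13/2,17/2] z:[18,20] -> miss, prune
    N18 x:[1,7/3] y:[3/2,7/2] z:[8,14] -> miss, prune
  N10 x:[1,7] y:[-15/2,3/2] z:[-6,17] -> hit [1,3/2], descend [6, 11, 12, 14]
    N6 x:[16/3,7] y:[-1/2,3/2] z:[1,3] -> miss, prune
    N11 x:[1,5/3] y:[-9/2,-3/2] z:[-6,-1] -> miss, prune
    N12 x:[19/3,7] y:[-2,1] z:[11,17] -> miss, prune
    N14 x:[4,17/3] y:[-15/2,-7] z:[-5,-2] -> miss, prune
  N15 x:[-10/3,-2/3] y:[-3,4] z:[-2,19] -> miss, prune

Summary -> nodes [0, 1, 2, 8, 13, 16, 3, 7, 17, 18, 10, 6, 11, 12, 14, 15]; box-tests=16; leaf-entries=0; first=miss

== RESULT ==
miss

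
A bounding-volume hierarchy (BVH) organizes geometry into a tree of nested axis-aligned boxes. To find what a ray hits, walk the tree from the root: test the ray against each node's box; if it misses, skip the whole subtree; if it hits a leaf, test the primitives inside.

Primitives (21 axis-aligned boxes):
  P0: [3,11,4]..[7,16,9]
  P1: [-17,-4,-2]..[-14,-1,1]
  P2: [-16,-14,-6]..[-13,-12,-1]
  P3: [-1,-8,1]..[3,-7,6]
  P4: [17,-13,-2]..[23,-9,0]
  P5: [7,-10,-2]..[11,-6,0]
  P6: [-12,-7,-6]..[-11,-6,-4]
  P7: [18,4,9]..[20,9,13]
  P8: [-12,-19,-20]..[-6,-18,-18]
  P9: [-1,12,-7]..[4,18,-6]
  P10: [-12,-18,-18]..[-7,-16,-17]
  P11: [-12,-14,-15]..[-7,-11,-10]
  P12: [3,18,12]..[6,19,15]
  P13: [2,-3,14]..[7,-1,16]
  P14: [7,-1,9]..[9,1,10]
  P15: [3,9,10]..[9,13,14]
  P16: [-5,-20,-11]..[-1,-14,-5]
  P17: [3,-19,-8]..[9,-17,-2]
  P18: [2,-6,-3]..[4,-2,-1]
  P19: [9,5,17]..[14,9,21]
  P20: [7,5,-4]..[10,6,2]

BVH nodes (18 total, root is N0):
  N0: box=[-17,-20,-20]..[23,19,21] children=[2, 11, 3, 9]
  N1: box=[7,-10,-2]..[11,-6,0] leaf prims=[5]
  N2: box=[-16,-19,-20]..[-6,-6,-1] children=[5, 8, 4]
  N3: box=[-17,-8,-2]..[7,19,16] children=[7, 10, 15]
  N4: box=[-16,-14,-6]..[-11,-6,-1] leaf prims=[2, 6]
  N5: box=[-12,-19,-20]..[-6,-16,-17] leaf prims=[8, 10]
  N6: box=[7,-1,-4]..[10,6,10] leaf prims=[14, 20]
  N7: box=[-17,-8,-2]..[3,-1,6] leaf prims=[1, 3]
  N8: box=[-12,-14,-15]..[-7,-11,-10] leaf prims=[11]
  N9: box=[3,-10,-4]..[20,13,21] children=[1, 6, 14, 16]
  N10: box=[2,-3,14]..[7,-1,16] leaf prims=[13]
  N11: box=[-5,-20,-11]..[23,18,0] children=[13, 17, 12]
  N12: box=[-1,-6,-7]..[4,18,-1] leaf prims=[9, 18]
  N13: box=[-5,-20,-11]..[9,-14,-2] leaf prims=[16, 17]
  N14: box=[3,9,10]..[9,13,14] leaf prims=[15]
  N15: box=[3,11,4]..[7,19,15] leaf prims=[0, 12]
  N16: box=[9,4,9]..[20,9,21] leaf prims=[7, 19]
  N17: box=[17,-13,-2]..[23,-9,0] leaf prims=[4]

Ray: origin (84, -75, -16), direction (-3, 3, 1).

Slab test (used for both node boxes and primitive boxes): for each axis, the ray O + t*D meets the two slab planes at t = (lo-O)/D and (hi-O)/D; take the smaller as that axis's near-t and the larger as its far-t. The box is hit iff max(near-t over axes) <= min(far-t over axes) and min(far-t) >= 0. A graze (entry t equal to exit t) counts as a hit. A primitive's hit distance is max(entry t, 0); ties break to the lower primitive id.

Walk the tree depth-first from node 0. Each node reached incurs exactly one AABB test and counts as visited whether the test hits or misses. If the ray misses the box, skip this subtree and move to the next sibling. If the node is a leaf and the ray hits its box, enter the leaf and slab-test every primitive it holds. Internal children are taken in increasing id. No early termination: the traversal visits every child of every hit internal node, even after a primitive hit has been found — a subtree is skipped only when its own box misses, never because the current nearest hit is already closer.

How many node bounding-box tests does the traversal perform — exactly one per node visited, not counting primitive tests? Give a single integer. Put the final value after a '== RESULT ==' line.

Trace the traversal:
N0 x:[61/3,101/3] y:[55/3,94/3] z:[-4,37] -> hit [61/3,94/3], descend [2, 3, 9, 11]
  N2 x:[30,100/3] y:[56/3,23] z:[-4,15] -> miss, prune
  N3 x:[77/3,101/3] y:[67/3,94/3] z:[14,32] -> hit [77/3,94/3], descend [7, 10, 15]
    N7 x:[27,101/3] y:[67/3,74/3] z:[14,22] -> miss, prune
    N10 x:[77/3,82/3] y:[24,74/3] z:[30,32] -> miss, prune
    N15 x:[77/3,27] y:[86/3,94/3] z:[20,31] -> miss, prune
  N9 x:[64/3,27] y:[65/3,88/3] z:[12,37] -> hit [65/3,27], descend [1, 6, 14, 16]
    N1 x:[73/3,77/3] y:[65/3,23] z:[14,16] -> miss, prune
    N6 x:[74/3,77/3] y:[74/3,27] z:[12,26] -> hit [74/3,77/3] leaf, test {P14@t=25, P20(miss)}
    N14 x:[25,27] y:[28,88/3] z:[26,30] -> miss, prune
    N16 x:[64/3,25] y:[79/3,28] z:[25,37] -> miss, prune
  N11 x:[61/3,89/3] y:[55/3,31] z:[5,16] -> miss, prune

order=[0, 2, 3, 7, 10, 15, 9, 1, 6, 14, 16, 11]  |boxes|=12  |leaves|=1  hit=P14

== RESULT ==
12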